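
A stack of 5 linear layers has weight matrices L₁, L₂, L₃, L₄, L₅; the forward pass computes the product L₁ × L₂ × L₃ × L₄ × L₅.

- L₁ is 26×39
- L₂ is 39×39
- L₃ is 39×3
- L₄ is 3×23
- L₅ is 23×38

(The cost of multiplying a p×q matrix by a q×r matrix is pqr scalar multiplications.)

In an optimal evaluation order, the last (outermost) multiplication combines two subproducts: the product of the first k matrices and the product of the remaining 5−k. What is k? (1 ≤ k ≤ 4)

3

Adjacent pairs: L₁L₂ = 26·39·39 = 39546; L₂L₃ = 39·39·3 = 4563; L₃L₄ = 39·3·23 = 2691; L₄L₅ = 3·23·38 = 2622.
Length 3: L₁..L₃: k=1: 0+4563+26·39·3=7605; k=2: 39546+0+26·39·3=42588 → min 7605 | L₂..L₄: k=2: 0+2691+39·39·23=37674; k=3: 4563+0+39·3·23=7254 → min 7254 | L₃..L₅: k=3: 0+2622+39·3·38=7068; k=4: 2691+0+39·23·38=36777 → min 7068.
Length 4: L₁..L₄: k=1: 0+7254+26·39·23=30576; k=2: 39546+2691+26·39·23=65559; k=3: 7605+0+26·3·23=9399 → min 9399 | L₂..L₅: k=2: 0+7068+39·39·38=64866; k=3: 4563+2622+39·3·38=11631; k=4: 7254+0+39·23·38=41340 → min 11631.
Top-level splits: k=1: (L₁..L₁)·(L₂..L₅) → 0+11631+26·39·38 = 50163; k=2: (L₁..L₂)·(L₃..L₅) → 39546+7068+26·39·38 = 85146; k=3: (L₁..L₃)·(L₄..L₅) → 7605+2622+26·3·38 = 13191; k=4: (L₁..L₄)·(L₅..L₅) → 9399+0+26·23·38 = 32123.
Best split is after L₃, i.e. k = 3.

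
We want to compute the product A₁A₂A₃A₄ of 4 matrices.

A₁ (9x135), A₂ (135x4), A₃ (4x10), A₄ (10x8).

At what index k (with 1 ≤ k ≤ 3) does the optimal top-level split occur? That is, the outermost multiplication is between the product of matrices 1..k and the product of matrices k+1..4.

Adjacent pairs: A₁A₂ = 9·135·4 = 4860; A₂A₃ = 135·4·10 = 5400; A₃A₄ = 4·10·8 = 320.
Length 3: A₁..A₃: k=1: 0+5400+9·135·10=17550; k=2: 4860+0+9·4·10=5220 → min 5220 | A₂..A₄: k=2: 0+320+135·4·8=4640; k=3: 5400+0+135·10·8=16200 → min 4640.
Top-level splits: k=1: (A₁..A₁)·(A₂..A₄) → 0+4640+9·135·8 = 14360; k=2: (A₁..A₂)·(A₃..A₄) → 4860+320+9·4·8 = 5468; k=3: (A₁..A₃)·(A₄..A₄) → 5220+0+9·10·8 = 5940.
Best split is after A₂, i.e. k = 2.

2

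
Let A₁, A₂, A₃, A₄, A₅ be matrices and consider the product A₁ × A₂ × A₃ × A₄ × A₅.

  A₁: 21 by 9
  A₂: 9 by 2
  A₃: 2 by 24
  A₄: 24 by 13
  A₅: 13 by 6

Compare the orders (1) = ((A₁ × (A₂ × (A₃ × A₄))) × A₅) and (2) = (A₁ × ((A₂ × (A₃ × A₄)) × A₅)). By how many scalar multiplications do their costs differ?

2259

Order (1) = ((A₁ × (A₂ × (A₃ × A₄))) × A₅): (A₃ × A₄): 2×24 by 24×13 → 2×13, cost 2·24·13 = 624; (A₂ × (A₃ × A₄)): 9×2 by 2×13 → 9×13, cost 9·2·13 = 234; cumulative 858; (A₁ × (A₂ × (A₃ × A₄))): 21×9 by 9×13 → 21×13, cost 21·9·13 = 2457; cumulative 3315; ((A₁ × (A₂ × (A₃ × A₄))) × A₅): 21×13 by 13×6 → 21×6, cost 21·13·6 = 1638; cumulative 4953. Total 4953.
Order (2) = (A₁ × ((A₂ × (A₃ × A₄)) × A₅)): (A₃ × A₄): 2×24 by 24×13 → 2×13, cost 2·24·13 = 624; (A₂ × (A₃ × A₄)): 9×2 by 2×13 → 9×13, cost 9·2·13 = 234; cumulative 858; ((A₂ × (A₃ × A₄)) × A₅): 9×13 by 13×6 → 9×6, cost 9·13·6 = 702; cumulative 1560; (A₁ × ((A₂ × (A₃ × A₄)) × A₅)): 21×9 by 9×6 → 21×6, cost 21·9·6 = 1134; cumulative 2694. Total 2694.
Difference: |4953 − 2694| = 2259.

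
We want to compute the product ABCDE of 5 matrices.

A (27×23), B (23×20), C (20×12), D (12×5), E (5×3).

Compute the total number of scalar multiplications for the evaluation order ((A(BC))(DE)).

14124

(BC): 23×20 by 20×12 → 23×12, cost 23·20·12 = 5520
(A(BC)): 27×23 by 23×12 → 27×12, cost 27·23·12 = 7452; cumulative 12972
(DE): 12×5 by 5×3 → 12×3, cost 12·5·3 = 180
((A(BC))(DE)): 27×12 by 12×3 → 27×3, cost 27·12·3 = 972; cumulative 14124
Total: 14124 scalar multiplications.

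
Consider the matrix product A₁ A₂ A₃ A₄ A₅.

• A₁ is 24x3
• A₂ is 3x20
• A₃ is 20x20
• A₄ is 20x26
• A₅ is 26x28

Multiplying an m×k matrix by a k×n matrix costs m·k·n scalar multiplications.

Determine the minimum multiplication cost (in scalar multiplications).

6960

Adjacent pairs: A₁A₂ = 24·3·20 = 1440; A₂A₃ = 3·20·20 = 1200; A₃A₄ = 20·20·26 = 10400; A₄A₅ = 20·26·28 = 14560.
Length 3: A₁..A₃: k=1: 0+1200+24·3·20=2640; k=2: 1440+0+24·20·20=11040 → min 2640 | A₂..A₄: k=2: 0+10400+3·20·26=11960; k=3: 1200+0+3·20·26=2760 → min 2760 | A₃..A₅: k=3: 0+14560+20·20·28=25760; k=4: 10400+0+20·26·28=24960 → min 24960.
Length 4: A₁..A₄: k=1: 0+2760+24·3·26=4632; k=2: 1440+10400+24·20·26=24320; k=3: 2640+0+24·20·26=15120 → min 4632 | A₂..A₅: k=2: 0+24960+3·20·28=26640; k=3: 1200+14560+3·20·28=17440; k=4: 2760+0+3·26·28=4944 → min 4944.
Length 5: A₁..A₅: k=1: 0+4944+24·3·28=6960; k=2: 1440+24960+24·20·28=39840; k=3: 2640+14560+24·20·28=30640; k=4: 4632+0+24·26·28=22104 → min 6960.
Optimal order: (A₁ (((A₂ A₃) A₄) A₅)) with cost 6960.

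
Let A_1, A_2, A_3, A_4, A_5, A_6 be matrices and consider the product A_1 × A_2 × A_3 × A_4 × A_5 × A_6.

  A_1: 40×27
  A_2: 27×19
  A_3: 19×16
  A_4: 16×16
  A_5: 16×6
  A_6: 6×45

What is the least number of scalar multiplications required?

23718

Adjacent pairs: A_1A_2 = 40·27·19 = 20520; A_2A_3 = 27·19·16 = 8208; A_3A_4 = 19·16·16 = 4864; A_4A_5 = 16·16·6 = 1536; A_5A_6 = 16·6·45 = 4320.
Length 3: A_1..A_3: k=1: 0+8208+40·27·16=25488; k=2: 20520+0+40·19·16=32680 → min 25488 | A_2..A_4: k=2: 0+4864+27·19·16=13072; k=3: 8208+0+27·16·16=15120 → min 13072 | A_3..A_5: k=3: 0+1536+19·16·6=3360; k=4: 4864+0+19·16·6=6688 → min 3360 | A_4..A_6: k=4: 0+4320+16·16·45=15840; k=5: 1536+0+16·6·45=5856 → min 5856.
Length 4: A_1..A_4: k=1: 0+13072+40·27·16=30352; k=2: 20520+4864+40·19·16=37544; k=3: 25488+0+40·16·16=35728 → min 30352 | A_2..A_5: k=2: 0+3360+27·19·6=6438; k=3: 8208+1536+27·16·6=12336; k=4: 13072+0+27·16·6=15664 → min 6438 | A_3..A_6: k=3: 0+5856+19·16·45=19536; k=4: 4864+4320+19·16·45=22864; k=5: 3360+0+19·6·45=8490 → min 8490.
Length 5: A_1..A_5: k=1: 0+6438+40·27·6=12918; k=2: 20520+3360+40·19·6=28440; k=3: 25488+1536+40·16·6=30864; k=4: 30352+0+40·16·6=34192 → min 12918 | A_2..A_6: k=2: 0+8490+27·19·45=31575; k=3: 8208+5856+27·16·45=33504; k=4: 13072+4320+27·16·45=36832; k=5: 6438+0+27·6·45=13728 → min 13728.
Length 6: A_1..A_6: k=1: 0+13728+40·27·45=62328; k=2: 20520+8490+40·19·45=63210; k=3: 25488+5856+40·16·45=60144; k=4: 30352+4320+40·16·45=63472; k=5: 12918+0+40·6·45=23718 → min 23718.
Optimal order: ((A_1 × (A_2 × (A_3 × (A_4 × A_5)))) × A_6) with cost 23718.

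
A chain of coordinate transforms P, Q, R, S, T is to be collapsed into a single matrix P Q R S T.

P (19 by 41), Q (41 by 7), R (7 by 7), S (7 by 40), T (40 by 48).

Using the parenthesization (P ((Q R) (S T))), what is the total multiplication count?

(Q R): 41×7 by 7×7 → 41×7, cost 41·7·7 = 2009
(S T): 7×40 by 40×48 → 7×48, cost 7·40·48 = 13440
((Q R) (S T)): 41×7 by 7×48 → 41×48, cost 41·7·48 = 13776; cumulative 29225
(P ((Q R) (S T))): 19×41 by 41×48 → 19×48, cost 19·41·48 = 37392; cumulative 66617
Total: 66617 scalar multiplications.

66617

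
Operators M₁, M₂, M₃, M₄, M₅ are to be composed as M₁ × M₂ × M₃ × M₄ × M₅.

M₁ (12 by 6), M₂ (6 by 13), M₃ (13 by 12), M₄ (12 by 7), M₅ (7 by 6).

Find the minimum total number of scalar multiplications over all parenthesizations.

Adjacent pairs: M₁M₂ = 12·6·13 = 936; M₂M₃ = 6·13·12 = 936; M₃M₄ = 13·12·7 = 1092; M₄M₅ = 12·7·6 = 504.
Length 3: M₁..M₃: k=1: 0+936+12·6·12=1800; k=2: 936+0+12·13·12=2808 → min 1800 | M₂..M₄: k=2: 0+1092+6·13·7=1638; k=3: 936+0+6·12·7=1440 → min 1440 | M₃..M₅: k=3: 0+504+13·12·6=1440; k=4: 1092+0+13·7·6=1638 → min 1440.
Length 4: M₁..M₄: k=1: 0+1440+12·6·7=1944; k=2: 936+1092+12·13·7=3120; k=3: 1800+0+12·12·7=2808 → min 1944 | M₂..M₅: k=2: 0+1440+6·13·6=1908; k=3: 936+504+6·12·6=1872; k=4: 1440+0+6·7·6=1692 → min 1692.
Length 5: M₁..M₅: k=1: 0+1692+12·6·6=2124; k=2: 936+1440+12·13·6=3312; k=3: 1800+504+12·12·6=3168; k=4: 1944+0+12·7·6=2448 → min 2124.
Optimal order: (M₁ × (((M₂ × M₃) × M₄) × M₅)) with cost 2124.

2124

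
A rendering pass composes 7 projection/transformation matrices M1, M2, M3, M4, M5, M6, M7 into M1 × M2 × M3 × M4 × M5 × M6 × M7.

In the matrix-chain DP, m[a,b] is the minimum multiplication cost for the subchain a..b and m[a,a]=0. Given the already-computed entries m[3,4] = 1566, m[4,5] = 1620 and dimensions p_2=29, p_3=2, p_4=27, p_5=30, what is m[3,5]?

3360

m[3,5] = min over k∈[3,4] of m[3,k]+m[k+1,5]+p_{2}·p_k·p_{5}.
k=3: 0 + 1620 + 29·2·30 = 3360; k=4: 1566 + 0 + 29·27·30 = 25056.
Minimum: 3360 at k=3.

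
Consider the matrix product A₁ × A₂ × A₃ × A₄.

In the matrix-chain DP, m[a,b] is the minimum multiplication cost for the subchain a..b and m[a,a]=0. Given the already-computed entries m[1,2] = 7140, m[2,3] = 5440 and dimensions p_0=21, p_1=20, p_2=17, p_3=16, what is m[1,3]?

12160

m[1,3] = min over k∈[1,2] of m[1,k]+m[k+1,3]+p_{0}·p_k·p_{3}.
k=1: 0 + 5440 + 21·20·16 = 12160; k=2: 7140 + 0 + 21·17·16 = 12852.
Minimum: 12160 at k=1.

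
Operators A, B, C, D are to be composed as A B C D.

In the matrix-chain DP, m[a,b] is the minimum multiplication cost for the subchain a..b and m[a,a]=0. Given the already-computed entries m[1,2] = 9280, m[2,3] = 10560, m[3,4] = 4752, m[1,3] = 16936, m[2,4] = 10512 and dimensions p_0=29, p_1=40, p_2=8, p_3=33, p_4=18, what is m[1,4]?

18208

m[1,4] = min over k∈[1,3] of m[1,k]+m[k+1,4]+p_{0}·p_k·p_{4}.
k=1: 0 + 10512 + 29·40·18 = 31392; k=2: 9280 + 4752 + 29·8·18 = 18208; k=3: 16936 + 0 + 29·33·18 = 34162.
Minimum: 18208 at k=2.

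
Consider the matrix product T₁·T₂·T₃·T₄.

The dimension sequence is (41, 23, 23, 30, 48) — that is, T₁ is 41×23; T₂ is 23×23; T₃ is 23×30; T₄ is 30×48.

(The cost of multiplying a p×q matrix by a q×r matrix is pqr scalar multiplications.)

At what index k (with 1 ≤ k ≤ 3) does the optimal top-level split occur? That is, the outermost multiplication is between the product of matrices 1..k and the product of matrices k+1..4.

Adjacent pairs: T₁T₂ = 41·23·23 = 21689; T₂T₃ = 23·23·30 = 15870; T₃T₄ = 23·30·48 = 33120.
Length 3: T₁..T₃: k=1: 0+15870+41·23·30=44160; k=2: 21689+0+41·23·30=49979 → min 44160 | T₂..T₄: k=2: 0+33120+23·23·48=58512; k=3: 15870+0+23·30·48=48990 → min 48990.
Top-level splits: k=1: (T₁..T₁)·(T₂..T₄) → 0+48990+41·23·48 = 94254; k=2: (T₁..T₂)·(T₃..T₄) → 21689+33120+41·23·48 = 100073; k=3: (T₁..T₃)·(T₄..T₄) → 44160+0+41·30·48 = 103200.
Best split is after T₁, i.e. k = 1.

1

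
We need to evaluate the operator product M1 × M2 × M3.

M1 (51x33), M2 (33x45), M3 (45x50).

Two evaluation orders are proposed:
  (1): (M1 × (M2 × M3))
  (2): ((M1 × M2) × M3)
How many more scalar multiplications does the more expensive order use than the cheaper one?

Order (1) = (M1 × (M2 × M3)): (M2 × M3): 33×45 by 45×50 → 33×50, cost 33·45·50 = 74250; (M1 × (M2 × M3)): 51×33 by 33×50 → 51×50, cost 51·33·50 = 84150; cumulative 158400. Total 158400.
Order (2) = ((M1 × M2) × M3): (M1 × M2): 51×33 by 33×45 → 51×45, cost 51·33·45 = 75735; ((M1 × M2) × M3): 51×45 by 45×50 → 51×50, cost 51·45·50 = 114750; cumulative 190485. Total 190485.
Difference: |158400 − 190485| = 32085.

32085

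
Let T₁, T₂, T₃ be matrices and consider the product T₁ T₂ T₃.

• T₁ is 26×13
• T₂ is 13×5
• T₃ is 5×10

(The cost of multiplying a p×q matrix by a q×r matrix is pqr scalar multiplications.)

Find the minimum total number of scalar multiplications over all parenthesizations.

2990

Order (T₁ (T₂ T₃)): (T₂ T₃): 13×5 by 5×10 → 13×10, cost 13·5·10 = 650; (T₁ (T₂ T₃)): 26×13 by 13×10 → 26×10, cost 26·13·10 = 3380; cumulative 4030. Total 4030.
Order ((T₁ T₂) T₃): (T₁ T₂): 26×13 by 13×5 → 26×5, cost 26·13·5 = 1690; ((T₁ T₂) T₃): 26×5 by 5×10 → 26×10, cost 26·5·10 = 1300; cumulative 2990. Total 2990.
Minimum: 2990.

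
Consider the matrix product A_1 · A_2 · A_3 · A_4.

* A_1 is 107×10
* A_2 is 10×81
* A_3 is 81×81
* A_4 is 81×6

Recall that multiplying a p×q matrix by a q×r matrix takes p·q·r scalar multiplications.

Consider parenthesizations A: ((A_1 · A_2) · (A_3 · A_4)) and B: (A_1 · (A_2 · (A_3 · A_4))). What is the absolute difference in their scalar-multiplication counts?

127392

Order A = ((A_1 · A_2) · (A_3 · A_4)): (A_1 · A_2): 107×10 by 10×81 → 107×81, cost 107·10·81 = 86670; (A_3 · A_4): 81×81 by 81×6 → 81×6, cost 81·81·6 = 39366; ((A_1 · A_2) · (A_3 · A_4)): 107×81 by 81×6 → 107×6, cost 107·81·6 = 52002; cumulative 178038. Total 178038.
Order B = (A_1 · (A_2 · (A_3 · A_4))): (A_3 · A_4): 81×81 by 81×6 → 81×6, cost 81·81·6 = 39366; (A_2 · (A_3 · A_4)): 10×81 by 81×6 → 10×6, cost 10·81·6 = 4860; cumulative 44226; (A_1 · (A_2 · (A_3 · A_4))): 107×10 by 10×6 → 107×6, cost 107·10·6 = 6420; cumulative 50646. Total 50646.
Difference: |178038 − 50646| = 127392.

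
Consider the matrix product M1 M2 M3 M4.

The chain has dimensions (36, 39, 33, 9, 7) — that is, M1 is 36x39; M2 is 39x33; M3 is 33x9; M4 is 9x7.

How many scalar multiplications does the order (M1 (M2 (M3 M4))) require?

20916

(M3 M4): 33×9 by 9×7 → 33×7, cost 33·9·7 = 2079
(M2 (M3 M4)): 39×33 by 33×7 → 39×7, cost 39·33·7 = 9009; cumulative 11088
(M1 (M2 (M3 M4))): 36×39 by 39×7 → 36×7, cost 36·39·7 = 9828; cumulative 20916
Total: 20916 scalar multiplications.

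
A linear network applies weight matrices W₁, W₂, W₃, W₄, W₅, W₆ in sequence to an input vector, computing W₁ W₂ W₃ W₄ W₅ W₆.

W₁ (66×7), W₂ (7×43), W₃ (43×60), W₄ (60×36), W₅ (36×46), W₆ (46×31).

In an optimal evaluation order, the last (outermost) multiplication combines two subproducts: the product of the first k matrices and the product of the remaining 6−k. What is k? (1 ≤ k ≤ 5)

1

Adjacent pairs: W₁W₂ = 66·7·43 = 19866; W₂W₃ = 7·43·60 = 18060; W₃W₄ = 43·60·36 = 92880; W₄W₅ = 60·36·46 = 99360; W₅W₆ = 36·46·31 = 51336.
Length 3: W₁..W₃: k=1: 0+18060+66·7·60=45780; k=2: 19866+0+66·43·60=190146 → min 45780 | W₂..W₄: k=2: 0+92880+7·43·36=103716; k=3: 18060+0+7·60·36=33180 → min 33180 | W₃..W₅: k=3: 0+99360+43·60·46=218040; k=4: 92880+0+43·36·46=164088 → min 164088 | W₄..W₆: k=4: 0+51336+60·36·31=118296; k=5: 99360+0+60·46·31=184920 → min 118296.
Length 4: W₁..W₄: k=1: 0+33180+66·7·36=49812; k=2: 19866+92880+66·43·36=214914; k=3: 45780+0+66·60·36=188340 → min 49812 | W₂..W₅: k=2: 0+164088+7·43·46=177934; k=3: 18060+99360+7·60·46=136740; k=4: 33180+0+7·36·46=44772 → min 44772 | W₃..W₆: k=3: 0+118296+43·60·31=198276; k=4: 92880+51336+43·36·31=192204; k=5: 164088+0+43·46·31=225406 → min 192204.
Length 5: W₁..W₅: k=1: 0+44772+66·7·46=66024; k=2: 19866+164088+66·43·46=314502; k=3: 45780+99360+66·60·46=327300; k=4: 49812+0+66·36·46=159108 → min 66024 | W₂..W₆: k=2: 0+192204+7·43·31=201535; k=3: 18060+118296+7·60·31=149376; k=4: 33180+51336+7·36·31=92328; k=5: 44772+0+7·46·31=54754 → min 54754.
Top-level splits: k=1: (W₁..W₁)·(W₂..W₆) → 0+54754+66·7·31 = 69076; k=2: (W₁..W₂)·(W₃..W₆) → 19866+192204+66·43·31 = 300048; k=3: (W₁..W₃)·(W₄..W₆) → 45780+118296+66·60·31 = 286836; k=4: (W₁..W₄)·(W₅..W₆) → 49812+51336+66·36·31 = 174804; k=5: (W₁..W₅)·(W₆..W₆) → 66024+0+66·46·31 = 160140.
Best split is after W₁, i.e. k = 1.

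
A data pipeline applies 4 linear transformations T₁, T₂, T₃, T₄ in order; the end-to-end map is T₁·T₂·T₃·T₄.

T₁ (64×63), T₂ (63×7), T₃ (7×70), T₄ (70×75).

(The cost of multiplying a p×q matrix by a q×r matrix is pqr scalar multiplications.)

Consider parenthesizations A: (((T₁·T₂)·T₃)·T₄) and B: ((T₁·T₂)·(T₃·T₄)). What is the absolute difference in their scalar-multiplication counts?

297010

Order A = (((T₁·T₂)·T₃)·T₄): (T₁·T₂): 64×63 by 63×7 → 64×7, cost 64·63·7 = 28224; ((T₁·T₂)·T₃): 64×7 by 7×70 → 64×70, cost 64·7·70 = 31360; cumulative 59584; (((T₁·T₂)·T₃)·T₄): 64×70 by 70×75 → 64×75, cost 64·70·75 = 336000; cumulative 395584. Total 395584.
Order B = ((T₁·T₂)·(T₃·T₄)): (T₁·T₂): 64×63 by 63×7 → 64×7, cost 64·63·7 = 28224; (T₃·T₄): 7×70 by 70×75 → 7×75, cost 7·70·75 = 36750; ((T₁·T₂)·(T₃·T₄)): 64×7 by 7×75 → 64×75, cost 64·7·75 = 33600; cumulative 98574. Total 98574.
Difference: |395584 − 98574| = 297010.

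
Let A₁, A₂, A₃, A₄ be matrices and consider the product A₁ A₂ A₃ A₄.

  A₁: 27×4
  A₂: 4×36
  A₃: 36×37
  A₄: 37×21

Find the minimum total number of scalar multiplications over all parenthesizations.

10704

Adjacent pairs: A₁A₂ = 27·4·36 = 3888; A₂A₃ = 4·36·37 = 5328; A₃A₄ = 36·37·21 = 27972.
Length 3: A₁..A₃: k=1: 0+5328+27·4·37=9324; k=2: 3888+0+27·36·37=39852 → min 9324 | A₂..A₄: k=2: 0+27972+4·36·21=30996; k=3: 5328+0+4·37·21=8436 → min 8436.
Length 4: A₁..A₄: k=1: 0+8436+27·4·21=10704; k=2: 3888+27972+27·36·21=52272; k=3: 9324+0+27·37·21=30303 → min 10704.
Optimal order: (A₁ ((A₂ A₃) A₄)) with cost 10704.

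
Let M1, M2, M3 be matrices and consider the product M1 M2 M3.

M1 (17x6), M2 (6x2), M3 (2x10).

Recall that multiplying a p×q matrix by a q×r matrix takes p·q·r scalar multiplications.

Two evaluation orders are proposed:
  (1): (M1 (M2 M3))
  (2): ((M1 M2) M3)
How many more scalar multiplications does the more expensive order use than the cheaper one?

596

Order (1) = (M1 (M2 M3)): (M2 M3): 6×2 by 2×10 → 6×10, cost 6·2·10 = 120; (M1 (M2 M3)): 17×6 by 6×10 → 17×10, cost 17·6·10 = 1020; cumulative 1140. Total 1140.
Order (2) = ((M1 M2) M3): (M1 M2): 17×6 by 6×2 → 17×2, cost 17·6·2 = 204; ((M1 M2) M3): 17×2 by 2×10 → 17×10, cost 17·2·10 = 340; cumulative 544. Total 544.
Difference: |1140 − 544| = 596.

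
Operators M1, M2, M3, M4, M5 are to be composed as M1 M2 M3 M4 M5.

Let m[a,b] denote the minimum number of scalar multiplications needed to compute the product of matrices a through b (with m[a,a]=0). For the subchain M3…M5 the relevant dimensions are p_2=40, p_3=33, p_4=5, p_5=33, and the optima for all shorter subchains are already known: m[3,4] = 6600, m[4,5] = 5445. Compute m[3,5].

13200

m[3,5] = min over k∈[3,4] of m[3,k]+m[k+1,5]+p_{2}·p_k·p_{5}.
k=3: 0 + 5445 + 40·33·33 = 49005; k=4: 6600 + 0 + 40·5·33 = 13200.
Minimum: 13200 at k=4.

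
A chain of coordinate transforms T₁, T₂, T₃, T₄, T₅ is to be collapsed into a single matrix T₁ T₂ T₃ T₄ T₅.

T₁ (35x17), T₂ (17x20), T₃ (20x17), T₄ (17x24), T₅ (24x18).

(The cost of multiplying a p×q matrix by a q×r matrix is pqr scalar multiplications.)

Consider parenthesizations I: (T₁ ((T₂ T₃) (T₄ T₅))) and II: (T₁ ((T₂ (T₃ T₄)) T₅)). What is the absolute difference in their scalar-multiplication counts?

Order I = (T₁ ((T₂ T₃) (T₄ T₅))): (T₂ T₃): 17×20 by 20×17 → 17×17, cost 17·20·17 = 5780; (T₄ T₅): 17×24 by 24×18 → 17×18, cost 17·24·18 = 7344; ((T₂ T₃) (T₄ T₅)): 17×17 by 17×18 → 17×18, cost 17·17·18 = 5202; cumulative 18326; (T₁ ((T₂ T₃) (T₄ T₅))): 35×17 by 17×18 → 35×18, cost 35·17·18 = 10710; cumulative 29036. Total 29036.
Order II = (T₁ ((T₂ (T₃ T₄)) T₅)): (T₃ T₄): 20×17 by 17×24 → 20×24, cost 20·17·24 = 8160; (T₂ (T₃ T₄)): 17×20 by 20×24 → 17×24, cost 17·20·24 = 8160; cumulative 16320; ((T₂ (T₃ T₄)) T₅): 17×24 by 24×18 → 17×18, cost 17·24·18 = 7344; cumulative 23664; (T₁ ((T₂ (T₃ T₄)) T₅)): 35×17 by 17×18 → 35×18, cost 35·17·18 = 10710; cumulative 34374. Total 34374.
Difference: |29036 − 34374| = 5338.

5338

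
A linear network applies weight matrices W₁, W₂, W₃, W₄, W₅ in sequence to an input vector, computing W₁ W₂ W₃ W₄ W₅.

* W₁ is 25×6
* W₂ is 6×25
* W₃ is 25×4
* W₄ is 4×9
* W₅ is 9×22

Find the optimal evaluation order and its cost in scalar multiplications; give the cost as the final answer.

4192

Adjacent pairs: W₁W₂ = 25·6·25 = 3750; W₂W₃ = 6·25·4 = 600; W₃W₄ = 25·4·9 = 900; W₄W₅ = 4·9·22 = 792.
Length 3: W₁..W₃: k=1: 0+600+25·6·4=1200; k=2: 3750+0+25·25·4=6250 → min 1200 | W₂..W₄: k=2: 0+900+6·25·9=2250; k=3: 600+0+6·4·9=816 → min 816 | W₃..W₅: k=3: 0+792+25·4·22=2992; k=4: 900+0+25·9·22=5850 → min 2992.
Length 4: W₁..W₄: k=1: 0+816+25·6·9=2166; k=2: 3750+900+25·25·9=10275; k=3: 1200+0+25·4·9=2100 → min 2100 | W₂..W₅: k=2: 0+2992+6·25·22=6292; k=3: 600+792+6·4·22=1920; k=4: 816+0+6·9·22=2004 → min 1920.
Length 5: W₁..W₅: k=1: 0+1920+25·6·22=5220; k=2: 3750+2992+25·25·22=20492; k=3: 1200+792+25·4·22=4192; k=4: 2100+0+25·9·22=7050 → min 4192.
Optimal parenthesization: ((W₁ (W₂ W₃)) (W₄ W₅)) with cost 4192.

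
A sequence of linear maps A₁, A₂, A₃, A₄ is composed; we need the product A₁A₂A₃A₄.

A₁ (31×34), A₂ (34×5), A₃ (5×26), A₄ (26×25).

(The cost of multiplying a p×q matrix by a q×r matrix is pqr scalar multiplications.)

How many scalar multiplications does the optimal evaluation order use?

12395

Adjacent pairs: A₁A₂ = 31·34·5 = 5270; A₂A₃ = 34·5·26 = 4420; A₃A₄ = 5·26·25 = 3250.
Length 3: A₁..A₃: k=1: 0+4420+31·34·26=31824; k=2: 5270+0+31·5·26=9300 → min 9300 | A₂..A₄: k=2: 0+3250+34·5·25=7500; k=3: 4420+0+34·26·25=26520 → min 7500.
Length 4: A₁..A₄: k=1: 0+7500+31·34·25=33850; k=2: 5270+3250+31·5·25=12395; k=3: 9300+0+31·26·25=29450 → min 12395.
Optimal order: ((A₁A₂)(A₃A₄)) with cost 12395.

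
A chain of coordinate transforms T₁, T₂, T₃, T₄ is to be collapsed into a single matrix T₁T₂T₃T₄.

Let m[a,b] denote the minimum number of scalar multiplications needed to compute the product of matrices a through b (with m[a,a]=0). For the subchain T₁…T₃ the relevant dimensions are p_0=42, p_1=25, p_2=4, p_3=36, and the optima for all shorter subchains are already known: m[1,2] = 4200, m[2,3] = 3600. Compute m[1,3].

10248

m[1,3] = min over k∈[1,2] of m[1,k]+m[k+1,3]+p_{0}·p_k·p_{3}.
k=1: 0 + 3600 + 42·25·36 = 41400; k=2: 4200 + 0 + 42·4·36 = 10248.
Minimum: 10248 at k=2.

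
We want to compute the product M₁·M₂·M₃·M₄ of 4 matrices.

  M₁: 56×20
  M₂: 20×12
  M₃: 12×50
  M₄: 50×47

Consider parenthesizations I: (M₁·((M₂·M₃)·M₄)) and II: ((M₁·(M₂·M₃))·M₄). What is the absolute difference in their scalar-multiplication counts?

87960

Order I = (M₁·((M₂·M₃)·M₄)): (M₂·M₃): 20×12 by 12×50 → 20×50, cost 20·12·50 = 12000; ((M₂·M₃)·M₄): 20×50 by 50×47 → 20×47, cost 20·50·47 = 47000; cumulative 59000; (M₁·((M₂·M₃)·M₄)): 56×20 by 20×47 → 56×47, cost 56·20·47 = 52640; cumulative 111640. Total 111640.
Order II = ((M₁·(M₂·M₃))·M₄): (M₂·M₃): 20×12 by 12×50 → 20×50, cost 20·12·50 = 12000; (M₁·(M₂·M₃)): 56×20 by 20×50 → 56×50, cost 56·20·50 = 56000; cumulative 68000; ((M₁·(M₂·M₃))·M₄): 56×50 by 50×47 → 56×47, cost 56·50·47 = 131600; cumulative 199600. Total 199600.
Difference: |111640 − 199600| = 87960.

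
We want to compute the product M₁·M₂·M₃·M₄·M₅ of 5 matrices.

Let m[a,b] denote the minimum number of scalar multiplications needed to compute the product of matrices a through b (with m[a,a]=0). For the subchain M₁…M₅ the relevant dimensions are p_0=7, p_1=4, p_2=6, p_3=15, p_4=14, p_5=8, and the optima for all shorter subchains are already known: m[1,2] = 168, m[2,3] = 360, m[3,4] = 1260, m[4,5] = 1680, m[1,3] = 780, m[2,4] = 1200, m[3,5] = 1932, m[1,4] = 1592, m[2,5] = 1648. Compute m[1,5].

m[1,5] = min over k∈[1,4] of m[1,k]+m[k+1,5]+p_{0}·p_k·p_{5}.
k=1: 0 + 1648 + 7·4·8 = 1872; k=2: 168 + 1932 + 7·6·8 = 2436; k=3: 780 + 1680 + 7·15·8 = 3300; k=4: 1592 + 0 + 7·14·8 = 2376.
Minimum: 1872 at k=1.

1872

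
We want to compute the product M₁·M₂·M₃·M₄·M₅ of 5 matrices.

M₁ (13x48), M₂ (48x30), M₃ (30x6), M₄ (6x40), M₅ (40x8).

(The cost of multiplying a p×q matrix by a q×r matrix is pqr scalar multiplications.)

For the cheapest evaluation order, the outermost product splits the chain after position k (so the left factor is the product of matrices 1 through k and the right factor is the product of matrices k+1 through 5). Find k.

3

Adjacent pairs: M₁M₂ = 13·48·30 = 18720; M₂M₃ = 48·30·6 = 8640; M₃M₄ = 30·6·40 = 7200; M₄M₅ = 6·40·8 = 1920.
Length 3: M₁..M₃: k=1: 0+8640+13·48·6=12384; k=2: 18720+0+13·30·6=21060 → min 12384 | M₂..M₄: k=2: 0+7200+48·30·40=64800; k=3: 8640+0+48·6·40=20160 → min 20160 | M₃..M₅: k=3: 0+1920+30·6·8=3360; k=4: 7200+0+30·40·8=16800 → min 3360.
Length 4: M₁..M₄: k=1: 0+20160+13·48·40=45120; k=2: 18720+7200+13·30·40=41520; k=3: 12384+0+13·6·40=15504 → min 15504 | M₂..M₅: k=2: 0+3360+48·30·8=14880; k=3: 8640+1920+48·6·8=12864; k=4: 20160+0+48·40·8=35520 → min 12864.
Top-level splits: k=1: (M₁..M₁)·(M₂..M₅) → 0+12864+13·48·8 = 17856; k=2: (M₁..M₂)·(M₃..M₅) → 18720+3360+13·30·8 = 25200; k=3: (M₁..M₃)·(M₄..M₅) → 12384+1920+13·6·8 = 14928; k=4: (M₁..M₄)·(M₅..M₅) → 15504+0+13·40·8 = 19664.
Best split is after M₃, i.e. k = 3.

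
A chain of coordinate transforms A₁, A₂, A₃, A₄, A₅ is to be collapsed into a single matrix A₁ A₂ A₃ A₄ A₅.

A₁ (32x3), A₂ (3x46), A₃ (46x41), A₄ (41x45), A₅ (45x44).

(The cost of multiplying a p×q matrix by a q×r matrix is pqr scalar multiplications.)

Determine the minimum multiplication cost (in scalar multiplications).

21357

Adjacent pairs: A₁A₂ = 32·3·46 = 4416; A₂A₃ = 3·46·41 = 5658; A₃A₄ = 46·41·45 = 84870; A₄A₅ = 41·45·44 = 81180.
Length 3: A₁..A₃: k=1: 0+5658+32·3·41=9594; k=2: 4416+0+32·46·41=64768 → min 9594 | A₂..A₄: k=2: 0+84870+3·46·45=91080; k=3: 5658+0+3·41·45=11193 → min 11193 | A₃..A₅: k=3: 0+81180+46·41·44=164164; k=4: 84870+0+46·45·44=175950 → min 164164.
Length 4: A₁..A₄: k=1: 0+11193+32·3·45=15513; k=2: 4416+84870+32·46·45=155526; k=3: 9594+0+32·41·45=68634 → min 15513 | A₂..A₅: k=2: 0+164164+3·46·44=170236; k=3: 5658+81180+3·41·44=92250; k=4: 11193+0+3·45·44=17133 → min 17133.
Length 5: A₁..A₅: k=1: 0+17133+32·3·44=21357; k=2: 4416+164164+32·46·44=233348; k=3: 9594+81180+32·41·44=148502; k=4: 15513+0+32·45·44=78873 → min 21357.
Optimal order: (A₁ (((A₂ A₃) A₄) A₅)) with cost 21357.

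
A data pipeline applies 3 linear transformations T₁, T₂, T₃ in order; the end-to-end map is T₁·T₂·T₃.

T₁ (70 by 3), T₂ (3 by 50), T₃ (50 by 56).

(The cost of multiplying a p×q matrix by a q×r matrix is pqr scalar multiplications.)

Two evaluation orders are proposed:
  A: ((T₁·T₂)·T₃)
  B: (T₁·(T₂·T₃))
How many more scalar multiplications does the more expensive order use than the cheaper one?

186340

Order A = ((T₁·T₂)·T₃): (T₁·T₂): 70×3 by 3×50 → 70×50, cost 70·3·50 = 10500; ((T₁·T₂)·T₃): 70×50 by 50×56 → 70×56, cost 70·50·56 = 196000; cumulative 206500. Total 206500.
Order B = (T₁·(T₂·T₃)): (T₂·T₃): 3×50 by 50×56 → 3×56, cost 3·50·56 = 8400; (T₁·(T₂·T₃)): 70×3 by 3×56 → 70×56, cost 70·3·56 = 11760; cumulative 20160. Total 20160.
Difference: |206500 − 20160| = 186340.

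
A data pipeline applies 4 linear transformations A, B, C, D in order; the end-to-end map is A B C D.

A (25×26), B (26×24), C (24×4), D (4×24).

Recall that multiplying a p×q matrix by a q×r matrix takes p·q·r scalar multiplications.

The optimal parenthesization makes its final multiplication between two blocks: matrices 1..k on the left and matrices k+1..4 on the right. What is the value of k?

3

Adjacent pairs: AB = 25·26·24 = 15600; BC = 26·24·4 = 2496; CD = 24·4·24 = 2304.
Length 3: A..C: k=1: 0+2496+25·26·4=5096; k=2: 15600+0+25·24·4=18000 → min 5096 | B..D: k=2: 0+2304+26·24·24=17280; k=3: 2496+0+26·4·24=4992 → min 4992.
Top-level splits: k=1: (A..A)·(B..D) → 0+4992+25·26·24 = 20592; k=2: (A..B)·(C..D) → 15600+2304+25·24·24 = 32304; k=3: (A..C)·(D..D) → 5096+0+25·4·24 = 7496.
Best split is after C, i.e. k = 3.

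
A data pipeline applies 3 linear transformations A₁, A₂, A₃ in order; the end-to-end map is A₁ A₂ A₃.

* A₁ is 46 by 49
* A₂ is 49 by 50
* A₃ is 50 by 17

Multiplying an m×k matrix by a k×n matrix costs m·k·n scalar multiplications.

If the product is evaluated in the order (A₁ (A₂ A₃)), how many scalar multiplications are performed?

79968

(A₂ A₃): 49×50 by 50×17 → 49×17, cost 49·50·17 = 41650
(A₁ (A₂ A₃)): 46×49 by 49×17 → 46×17, cost 46·49·17 = 38318; cumulative 79968
Total: 79968 scalar multiplications.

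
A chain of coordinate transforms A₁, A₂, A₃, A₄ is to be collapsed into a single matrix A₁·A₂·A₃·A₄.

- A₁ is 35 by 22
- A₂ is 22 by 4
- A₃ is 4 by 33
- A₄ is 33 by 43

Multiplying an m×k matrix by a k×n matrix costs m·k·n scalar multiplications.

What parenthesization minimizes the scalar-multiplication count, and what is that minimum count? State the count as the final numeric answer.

Adjacent pairs: A₁A₂ = 35·22·4 = 3080; A₂A₃ = 22·4·33 = 2904; A₃A₄ = 4·33·43 = 5676.
Length 3: A₁..A₃: k=1: 0+2904+35·22·33=28314; k=2: 3080+0+35·4·33=7700 → min 7700 | A₂..A₄: k=2: 0+5676+22·4·43=9460; k=3: 2904+0+22·33·43=34122 → min 9460.
Length 4: A₁..A₄: k=1: 0+9460+35·22·43=42570; k=2: 3080+5676+35·4·43=14776; k=3: 7700+0+35·33·43=57365 → min 14776.
Optimal parenthesization: ((A₁·A₂)·(A₃·A₄)) with cost 14776.

14776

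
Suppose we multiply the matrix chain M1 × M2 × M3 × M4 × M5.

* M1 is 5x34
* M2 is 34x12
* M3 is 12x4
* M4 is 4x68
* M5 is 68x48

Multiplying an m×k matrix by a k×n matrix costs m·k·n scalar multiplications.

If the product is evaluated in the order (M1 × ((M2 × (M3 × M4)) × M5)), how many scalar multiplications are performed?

150144

(M3 × M4): 12×4 by 4×68 → 12×68, cost 12·4·68 = 3264
(M2 × (M3 × M4)): 34×12 by 12×68 → 34×68, cost 34·12·68 = 27744; cumulative 31008
((M2 × (M3 × M4)) × M5): 34×68 by 68×48 → 34×48, cost 34·68·48 = 110976; cumulative 141984
(M1 × ((M2 × (M3 × M4)) × M5)): 5×34 by 34×48 → 5×48, cost 5·34·48 = 8160; cumulative 150144
Total: 150144 scalar multiplications.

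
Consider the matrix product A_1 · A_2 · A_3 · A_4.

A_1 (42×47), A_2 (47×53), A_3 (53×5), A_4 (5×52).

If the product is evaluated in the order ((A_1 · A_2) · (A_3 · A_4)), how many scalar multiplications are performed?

234154

(A_1 · A_2): 42×47 by 47×53 → 42×53, cost 42·47·53 = 104622
(A_3 · A_4): 53×5 by 5×52 → 53×52, cost 53·5·52 = 13780
((A_1 · A_2) · (A_3 · A_4)): 42×53 by 53×52 → 42×52, cost 42·53·52 = 115752; cumulative 234154
Total: 234154 scalar multiplications.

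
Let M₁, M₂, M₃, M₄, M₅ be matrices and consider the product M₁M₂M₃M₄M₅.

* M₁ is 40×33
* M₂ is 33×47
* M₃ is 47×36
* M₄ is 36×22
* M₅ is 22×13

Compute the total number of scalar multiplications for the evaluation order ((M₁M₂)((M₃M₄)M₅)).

(M₁M₂): 40×33 by 33×47 → 40×47, cost 40·33·47 = 62040
(M₃M₄): 47×36 by 36×22 → 47×22, cost 47·36·22 = 37224
((M₃M₄)M₅): 47×22 by 22×13 → 47×13, cost 47·22·13 = 13442; cumulative 50666
((M₁M₂)((M₃M₄)M₅)): 40×47 by 47×13 → 40×13, cost 40·47·13 = 24440; cumulative 137146
Total: 137146 scalar multiplications.

137146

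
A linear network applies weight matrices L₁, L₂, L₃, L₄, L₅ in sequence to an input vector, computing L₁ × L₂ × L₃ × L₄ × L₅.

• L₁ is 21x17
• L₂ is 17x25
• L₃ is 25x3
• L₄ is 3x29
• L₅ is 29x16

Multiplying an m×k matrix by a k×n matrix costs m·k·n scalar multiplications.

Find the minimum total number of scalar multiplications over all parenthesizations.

Adjacent pairs: L₁L₂ = 21·17·25 = 8925; L₂L₃ = 17·25·3 = 1275; L₃L₄ = 25·3·29 = 2175; L₄L₅ = 3·29·16 = 1392.
Length 3: L₁..L₃: k=1: 0+1275+21·17·3=2346; k=2: 8925+0+21·25·3=10500 → min 2346 | L₂..L₄: k=2: 0+2175+17·25·29=14500; k=3: 1275+0+17·3·29=2754 → min 2754 | L₃..L₅: k=3: 0+1392+25·3·16=2592; k=4: 2175+0+25·29·16=13775 → min 2592.
Length 4: L₁..L₄: k=1: 0+2754+21·17·29=13107; k=2: 8925+2175+21·25·29=26325; k=3: 2346+0+21·3·29=4173 → min 4173 | L₂..L₅: k=2: 0+2592+17·25·16=9392; k=3: 1275+1392+17·3·16=3483; k=4: 2754+0+17·29·16=10642 → min 3483.
Length 5: L₁..L₅: k=1: 0+3483+21·17·16=9195; k=2: 8925+2592+21·25·16=19917; k=3: 2346+1392+21·3·16=4746; k=4: 4173+0+21·29·16=13917 → min 4746.
Optimal order: ((L₁ × (L₂ × L₃)) × (L₄ × L₅)) with cost 4746.

4746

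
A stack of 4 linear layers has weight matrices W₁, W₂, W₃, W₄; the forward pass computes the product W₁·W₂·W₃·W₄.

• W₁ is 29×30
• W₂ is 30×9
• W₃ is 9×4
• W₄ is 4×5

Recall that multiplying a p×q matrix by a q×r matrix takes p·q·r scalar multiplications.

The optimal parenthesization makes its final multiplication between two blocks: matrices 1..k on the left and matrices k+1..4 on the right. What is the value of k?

Adjacent pairs: W₁W₂ = 29·30·9 = 7830; W₂W₃ = 30·9·4 = 1080; W₃W₄ = 9·4·5 = 180.
Length 3: W₁..W₃: k=1: 0+1080+29·30·4=4560; k=2: 7830+0+29·9·4=8874 → min 4560 | W₂..W₄: k=2: 0+180+30·9·5=1530; k=3: 1080+0+30·4·5=1680 → min 1530.
Top-level splits: k=1: (W₁..W₁)·(W₂..W₄) → 0+1530+29·30·5 = 5880; k=2: (W₁..W₂)·(W₃..W₄) → 7830+180+29·9·5 = 9315; k=3: (W₁..W₃)·(W₄..W₄) → 4560+0+29·4·5 = 5140.
Best split is after W₃, i.e. k = 3.

3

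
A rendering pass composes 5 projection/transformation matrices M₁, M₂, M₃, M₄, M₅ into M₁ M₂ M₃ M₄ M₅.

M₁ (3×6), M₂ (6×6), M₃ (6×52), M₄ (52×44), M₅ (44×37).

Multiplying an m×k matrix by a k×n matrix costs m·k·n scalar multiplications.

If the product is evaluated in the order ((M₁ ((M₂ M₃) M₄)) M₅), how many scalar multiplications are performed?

21276

(M₂ M₃): 6×6 by 6×52 → 6×52, cost 6·6·52 = 1872
((M₂ M₃) M₄): 6×52 by 52×44 → 6×44, cost 6·52·44 = 13728; cumulative 15600
(M₁ ((M₂ M₃) M₄)): 3×6 by 6×44 → 3×44, cost 3·6·44 = 792; cumulative 16392
((M₁ ((M₂ M₃) M₄)) M₅): 3×44 by 44×37 → 3×37, cost 3·44·37 = 4884; cumulative 21276
Total: 21276 scalar multiplications.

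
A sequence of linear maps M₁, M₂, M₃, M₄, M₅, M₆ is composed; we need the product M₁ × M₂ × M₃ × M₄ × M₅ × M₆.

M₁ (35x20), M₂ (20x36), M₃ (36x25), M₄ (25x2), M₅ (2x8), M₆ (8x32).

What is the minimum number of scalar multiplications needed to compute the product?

Adjacent pairs: M₁M₂ = 35·20·36 = 25200; M₂M₃ = 20·36·25 = 18000; M₃M₄ = 36·25·2 = 1800; M₄M₅ = 25·2·8 = 400; M₅M₆ = 2·8·32 = 512.
Length 3: M₁..M₃: k=1: 0+18000+35·20·25=35500; k=2: 25200+0+35·36·25=56700 → min 35500 | M₂..M₄: k=2: 0+1800+20·36·2=3240; k=3: 18000+0+20·25·2=19000 → min 3240 | M₃..M₅: k=3: 0+400+36·25·8=7600; k=4: 1800+0+36·2·8=2376 → min 2376 | M₄..M₆: k=4: 0+512+25·2·32=2112; k=5: 400+0+25·8·32=6800 → min 2112.
Length 4: M₁..M₄: k=1: 0+3240+35·20·2=4640; k=2: 25200+1800+35·36·2=29520; k=3: 35500+0+35·25·2=37250 → min 4640 | M₂..M₅: k=2: 0+2376+20·36·8=8136; k=3: 18000+400+20·25·8=22400; k=4: 3240+0+20·2·8=3560 → min 3560 | M₃..M₆: k=3: 0+2112+36·25·32=30912; k=4: 1800+512+36·2·32=4616; k=5: 2376+0+36·8·32=11592 → min 4616.
Length 5: M₁..M₅: k=1: 0+3560+35·20·8=9160; k=2: 25200+2376+35·36·8=37656; k=3: 35500+400+35·25·8=42900; k=4: 4640+0+35·2·8=5200 → min 5200 | M₂..M₆: k=2: 0+4616+20·36·32=27656; k=3: 18000+2112+20·25·32=36112; k=4: 3240+512+20·2·32=5032; k=5: 3560+0+20·8·32=8680 → min 5032.
Length 6: M₁..M₆: k=1: 0+5032+35·20·32=27432; k=2: 25200+4616+35·36·32=70136; k=3: 35500+2112+35·25·32=65612; k=4: 4640+512+35·2·32=7392; k=5: 5200+0+35·8·32=14160 → min 7392.
Optimal order: ((M₁ × (M₂ × (M₃ × M₄))) × (M₅ × M₆)) with cost 7392.

7392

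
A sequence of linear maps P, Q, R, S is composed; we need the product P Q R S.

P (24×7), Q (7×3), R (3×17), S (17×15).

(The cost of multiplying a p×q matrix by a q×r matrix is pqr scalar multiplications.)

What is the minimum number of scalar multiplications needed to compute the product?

2349

Adjacent pairs: PQ = 24·7·3 = 504; QR = 7·3·17 = 357; RS = 3·17·15 = 765.
Length 3: P..R: k=1: 0+357+24·7·17=3213; k=2: 504+0+24·3·17=1728 → min 1728 | Q..S: k=2: 0+765+7·3·15=1080; k=3: 357+0+7·17·15=2142 → min 1080.
Length 4: P..S: k=1: 0+1080+24·7·15=3600; k=2: 504+765+24·3·15=2349; k=3: 1728+0+24·17·15=7848 → min 2349.
Optimal order: ((P Q) (R S)) with cost 2349.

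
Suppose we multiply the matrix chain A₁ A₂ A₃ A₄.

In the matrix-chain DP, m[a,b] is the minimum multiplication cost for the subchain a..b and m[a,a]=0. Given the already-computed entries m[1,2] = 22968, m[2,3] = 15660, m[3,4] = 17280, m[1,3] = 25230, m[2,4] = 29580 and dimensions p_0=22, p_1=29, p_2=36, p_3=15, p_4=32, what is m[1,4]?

35790

m[1,4] = min over k∈[1,3] of m[1,k]+m[k+1,4]+p_{0}·p_k·p_{4}.
k=1: 0 + 29580 + 22·29·32 = 49996; k=2: 22968 + 17280 + 22·36·32 = 65592; k=3: 25230 + 0 + 22·15·32 = 35790.
Minimum: 35790 at k=3.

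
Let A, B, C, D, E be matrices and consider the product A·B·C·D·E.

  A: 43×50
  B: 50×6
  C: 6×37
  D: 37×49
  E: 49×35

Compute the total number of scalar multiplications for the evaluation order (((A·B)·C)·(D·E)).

141586

(A·B): 43×50 by 50×6 → 43×6, cost 43·50·6 = 12900
((A·B)·C): 43×6 by 6×37 → 43×37, cost 43·6·37 = 9546; cumulative 22446
(D·E): 37×49 by 49×35 → 37×35, cost 37·49·35 = 63455
(((A·B)·C)·(D·E)): 43×37 by 37×35 → 43×35, cost 43·37·35 = 55685; cumulative 141586
Total: 141586 scalar multiplications.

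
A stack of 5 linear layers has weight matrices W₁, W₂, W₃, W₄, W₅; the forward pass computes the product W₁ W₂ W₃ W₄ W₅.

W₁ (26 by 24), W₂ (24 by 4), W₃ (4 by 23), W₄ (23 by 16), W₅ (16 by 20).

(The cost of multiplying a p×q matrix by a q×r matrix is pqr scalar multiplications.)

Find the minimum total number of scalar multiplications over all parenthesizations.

7328

Adjacent pairs: W₁W₂ = 26·24·4 = 2496; W₂W₃ = 24·4·23 = 2208; W₃W₄ = 4·23·16 = 1472; W₄W₅ = 23·16·20 = 7360.
Length 3: W₁..W₃: k=1: 0+2208+26·24·23=16560; k=2: 2496+0+26·4·23=4888 → min 4888 | W₂..W₄: k=2: 0+1472+24·4·16=3008; k=3: 2208+0+24·23·16=11040 → min 3008 | W₃..W₅: k=3: 0+7360+4·23·20=9200; k=4: 1472+0+4·16·20=2752 → min 2752.
Length 4: W₁..W₄: k=1: 0+3008+26·24·16=12992; k=2: 2496+1472+26·4·16=5632; k=3: 4888+0+26·23·16=14456 → min 5632 | W₂..W₅: k=2: 0+2752+24·4·20=4672; k=3: 2208+7360+24·23·20=20608; k=4: 3008+0+24·16·20=10688 → min 4672.
Length 5: W₁..W₅: k=1: 0+4672+26·24·20=17152; k=2: 2496+2752+26·4·20=7328; k=3: 4888+7360+26·23·20=24208; k=4: 5632+0+26·16·20=13952 → min 7328.
Optimal order: ((W₁ W₂) ((W₃ W₄) W₅)) with cost 7328.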